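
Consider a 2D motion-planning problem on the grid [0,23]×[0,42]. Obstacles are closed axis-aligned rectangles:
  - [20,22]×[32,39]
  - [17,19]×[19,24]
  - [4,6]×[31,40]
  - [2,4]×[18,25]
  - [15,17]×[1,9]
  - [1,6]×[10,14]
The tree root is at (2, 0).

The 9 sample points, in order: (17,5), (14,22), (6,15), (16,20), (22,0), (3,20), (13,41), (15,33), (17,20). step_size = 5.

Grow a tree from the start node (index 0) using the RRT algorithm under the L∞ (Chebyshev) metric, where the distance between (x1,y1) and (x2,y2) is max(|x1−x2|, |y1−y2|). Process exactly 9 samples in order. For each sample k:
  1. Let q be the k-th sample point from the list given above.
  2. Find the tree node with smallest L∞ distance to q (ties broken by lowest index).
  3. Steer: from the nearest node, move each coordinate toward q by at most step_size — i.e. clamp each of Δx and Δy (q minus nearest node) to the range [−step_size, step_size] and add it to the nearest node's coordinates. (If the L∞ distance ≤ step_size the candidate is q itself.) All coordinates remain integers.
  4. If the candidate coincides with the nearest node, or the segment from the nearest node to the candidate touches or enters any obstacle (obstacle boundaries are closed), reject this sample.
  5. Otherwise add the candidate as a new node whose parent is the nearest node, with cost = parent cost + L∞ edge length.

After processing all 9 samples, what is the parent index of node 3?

1. q=(17,5) nearest=0 d=15 new=(7,5) → add node 1 parent=0 cost=5
2. q=(14,22) nearest=1 d=17 new=(12,10) → add node 2 parent=1 cost=10
3. q=(6,15) nearest=2 d=6 new=(7,15) → add node 3 parent=2 cost=15
4. q=(16,20) nearest=3 d=9 new=(12,20) → add node 4 parent=3 cost=20
5. q=(22,0) nearest=2 d=10 new=(17,5) → blocked by [15,17]×[1,9], reject
6. q=(3,20) nearest=3 d=5 new=(3,20) → blocked by [2,4]×[18,25], reject
7. q=(13,41) nearest=4 d=21 new=(13,25) → add node 5 parent=4 cost=25
8. q=(15,33) nearest=5 d=8 new=(15,30) → add node 6 parent=5 cost=30
9. q=(17,20) nearest=4 d=5 new=(17,20) → blocked by [17,19]×[19,24], reject

Parent of node 3: 2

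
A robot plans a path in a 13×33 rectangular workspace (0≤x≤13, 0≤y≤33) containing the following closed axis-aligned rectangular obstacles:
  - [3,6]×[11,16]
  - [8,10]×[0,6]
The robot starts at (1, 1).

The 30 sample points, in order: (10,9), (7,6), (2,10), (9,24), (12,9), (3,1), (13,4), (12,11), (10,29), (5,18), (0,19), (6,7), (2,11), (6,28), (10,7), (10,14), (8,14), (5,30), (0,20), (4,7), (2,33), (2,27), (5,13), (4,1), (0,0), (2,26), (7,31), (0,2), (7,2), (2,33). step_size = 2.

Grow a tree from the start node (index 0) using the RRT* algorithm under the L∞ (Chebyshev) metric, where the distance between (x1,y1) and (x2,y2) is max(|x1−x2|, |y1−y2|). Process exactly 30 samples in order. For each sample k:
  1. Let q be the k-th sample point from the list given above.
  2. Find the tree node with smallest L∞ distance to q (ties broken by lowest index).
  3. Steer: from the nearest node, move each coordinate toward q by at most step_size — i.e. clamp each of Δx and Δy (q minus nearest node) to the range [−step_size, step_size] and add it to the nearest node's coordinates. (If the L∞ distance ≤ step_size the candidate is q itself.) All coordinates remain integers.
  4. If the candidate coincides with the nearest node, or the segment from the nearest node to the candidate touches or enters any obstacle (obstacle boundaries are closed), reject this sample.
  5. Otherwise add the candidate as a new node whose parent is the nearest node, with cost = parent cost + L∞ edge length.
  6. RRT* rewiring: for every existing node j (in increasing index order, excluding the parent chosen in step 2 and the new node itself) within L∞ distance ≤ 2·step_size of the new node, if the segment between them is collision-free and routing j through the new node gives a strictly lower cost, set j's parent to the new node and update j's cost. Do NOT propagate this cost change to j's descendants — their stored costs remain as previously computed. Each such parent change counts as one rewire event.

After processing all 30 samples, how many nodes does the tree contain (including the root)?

1. q=(10,9) nearest=0 d=9 new=(3,3) → add node 1 parent=0 cost=2
2. q=(7,6) nearest=1 d=4 new=(5,5) → add node 2 parent=1 cost=4
3. q=(2,10) nearest=2 d=5 new=(3,7) → add node 3 parent=2 cost=6
4. q=(9,24) nearest=3 d=17 new=(5,9) → add node 4 parent=3 cost=8
5. q=(12,9) nearest=2 d=7 new=(7,7) → add node 5 parent=2 cost=6
6. q=(3,1) nearest=0 d=2 new=(3,1) → add node 6 parent=0 cost=2
7. q=(13,4) nearest=5 d=6 new=(9,5) → blocked by [8,10]×[0,6], reject
8. q=(12,11) nearest=5 d=5 new=(9,9) → add node 7 parent=5 cost=8
9. q=(10,29) nearest=4 d=20 new=(7,11) → add node 8 parent=4 cost=10
10. q=(5,18) nearest=8 d=7 new=(5,13) → blocked by [3,6]×[11,16], reject
11. q=(0,19) nearest=8 d=8 new=(5,13) → blocked by [3,6]×[11,16], reject
12. q=(6,7) nearest=5 d=1 new=(6,7) → add node 9 parent=5 cost=7
13. q=(2,11) nearest=4 d=3 new=(3,11) → blocked by [3,6]×[11,16], reject
14. q=(6,28) nearest=8 d=17 new=(6,13) → blocked by [3,6]×[11,16], reject
15. q=(10,7) nearest=7 d=2 new=(10,7) → add node 10 parent=7 cost=10
16. q=(10,14) nearest=8 d=3 new=(9,13) → add node 11 parent=8 cost=12
17. q=(8,14) nearest=11 d=1 new=(8,14) → add node 12 parent=11 cost=13
18. q=(5,30) nearest=12 d=16 new=(6,16) → blocked by [3,6]×[11,16], reject
19. q=(0,20) nearest=12 d=8 new=(6,16) → blocked by [3,6]×[11,16], reject
20. q=(4,7) nearest=3 d=1 new=(4,7) → add node 13 parent=3 cost=7
21. q=(2,33) nearest=12 d=19 new=(6,16) → blocked by [3,6]×[11,16], reject
22. q=(2,27) nearest=12 d=13 new=(6,16) → blocked by [3,6]×[11,16], reject
23. q=(5,13) nearest=8 d=2 new=(5,13) → blocked by [3,6]×[11,16], reject
24. q=(4,1) nearest=6 d=1 new=(4,1) → add node 14 parent=6 cost=3
25. q=(0,0) nearest=0 d=1 new=(0,0) → add node 15 parent=0 cost=1
26. q=(2,26) nearest=12 d=12 new=(6,16) → blocked by [3,6]×[11,16], reject
27. q=(7,31) nearest=12 d=17 new=(7,16) → add node 16 parent=12 cost=15
28. q=(0,2) nearest=0 d=1 new=(0,2) → add node 17 parent=0 cost=1
29. q=(7,2) nearest=2 d=3 new=(7,3) → add node 18 parent=2 cost=6
30. q=(2,33) nearest=16 d=17 new=(5,18) → add node 19 parent=16 cost=17

Node count: 20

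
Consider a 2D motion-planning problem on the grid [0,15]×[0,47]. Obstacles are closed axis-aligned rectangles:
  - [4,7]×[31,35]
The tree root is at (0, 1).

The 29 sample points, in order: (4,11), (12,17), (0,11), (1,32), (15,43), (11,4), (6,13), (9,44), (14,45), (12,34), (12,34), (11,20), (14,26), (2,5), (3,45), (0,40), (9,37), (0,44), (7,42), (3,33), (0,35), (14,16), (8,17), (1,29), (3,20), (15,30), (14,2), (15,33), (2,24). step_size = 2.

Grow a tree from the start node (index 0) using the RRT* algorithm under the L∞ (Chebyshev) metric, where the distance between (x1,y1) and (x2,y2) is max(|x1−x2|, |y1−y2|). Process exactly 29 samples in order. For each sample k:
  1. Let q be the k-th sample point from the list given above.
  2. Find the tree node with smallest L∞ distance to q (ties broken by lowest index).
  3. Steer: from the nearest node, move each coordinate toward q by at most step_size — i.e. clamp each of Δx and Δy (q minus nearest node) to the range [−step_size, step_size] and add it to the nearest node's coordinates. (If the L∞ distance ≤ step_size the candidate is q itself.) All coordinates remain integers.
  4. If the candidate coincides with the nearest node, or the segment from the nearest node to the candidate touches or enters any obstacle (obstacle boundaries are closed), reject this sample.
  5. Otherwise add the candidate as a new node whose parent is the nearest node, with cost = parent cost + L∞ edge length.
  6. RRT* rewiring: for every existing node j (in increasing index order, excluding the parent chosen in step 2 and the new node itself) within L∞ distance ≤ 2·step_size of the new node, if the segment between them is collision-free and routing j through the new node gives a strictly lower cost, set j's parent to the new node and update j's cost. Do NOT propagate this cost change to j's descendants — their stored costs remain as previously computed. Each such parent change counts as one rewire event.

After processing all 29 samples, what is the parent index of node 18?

Parent of node 18: 10

1. q=(4,11) nearest=0 d=10 new=(2,3) → add node 1 parent=0 cost=2
2. q=(12,17) nearest=1 d=14 new=(4,5) → add node 2 parent=1 cost=4
3. q=(0,11) nearest=2 d=6 new=(2,7) → add node 3 parent=2 cost=6
4. q=(1,32) nearest=3 d=25 new=(1,9) → add node 4 parent=3 cost=8
5. q=(15,43) nearest=4 d=34 new=(3,11) → add node 5 parent=4 cost=10
6. q=(11,4) nearest=2 d=7 new=(6,4) → add node 6 parent=2 cost=6
7. q=(6,13) nearest=5 d=3 new=(5,13) → add node 7 parent=5 cost=12
8. q=(9,44) nearest=7 d=31 new=(7,15) → add node 8 parent=7 cost=14
9. q=(14,45) nearest=8 d=30 new=(9,17) → add node 9 parent=8 cost=16
10. q=(12,34) nearest=9 d=17 new=(11,19) → add node 10 parent=9 cost=18
11. q=(12,34) nearest=10 d=15 new=(12,21) → add node 11 parent=10 cost=20
12. q=(11,20) nearest=10 d=1 new=(11,20) → add node 12 parent=10 cost=19
13. q=(14,26) nearest=11 d=5 new=(14,23) → add node 13 parent=11 cost=22
14. q=(2,5) nearest=1 d=2 new=(2,5) → add node 14 parent=1 cost=4
15. q=(3,45) nearest=13 d=22 new=(12,25) → add node 15 parent=13 cost=24
16. q=(0,40) nearest=15 d=15 new=(10,27) → add node 16 parent=15 cost=26
17. q=(9,37) nearest=16 d=10 new=(9,29) → add node 17 parent=16 cost=28
18. q=(0,44) nearest=17 d=15 new=(7,31) → blocked by [4,7]×[31,35], reject
19. q=(7,42) nearest=17 d=13 new=(7,31) → blocked by [4,7]×[31,35], reject
20. q=(3,33) nearest=17 d=6 new=(7,31) → blocked by [4,7]×[31,35], reject
21. q=(0,35) nearest=17 d=9 new=(7,31) → blocked by [4,7]×[31,35], reject
22. q=(14,16) nearest=10 d=3 new=(13,17) → add node 18 parent=10 cost=20
23. q=(8,17) nearest=9 d=1 new=(8,17) → add node 19 parent=9 cost=17
24. q=(1,29) nearest=17 d=8 new=(7,29) → add node 20 parent=17 cost=30
25. q=(3,20) nearest=8 d=5 new=(5,17) → add node 21 parent=8 cost=16
26. q=(15,30) nearest=15 d=5 new=(14,27) → add node 22 parent=15 cost=26
27. q=(14,2) nearest=6 d=8 new=(8,2) → add node 23 parent=6 cost=8
28. q=(15,33) nearest=16 d=6 new=(12,29) → add node 24 parent=16 cost=28
29. q=(2,24) nearest=20 d=5 new=(5,27) → add node 25 parent=20 cost=32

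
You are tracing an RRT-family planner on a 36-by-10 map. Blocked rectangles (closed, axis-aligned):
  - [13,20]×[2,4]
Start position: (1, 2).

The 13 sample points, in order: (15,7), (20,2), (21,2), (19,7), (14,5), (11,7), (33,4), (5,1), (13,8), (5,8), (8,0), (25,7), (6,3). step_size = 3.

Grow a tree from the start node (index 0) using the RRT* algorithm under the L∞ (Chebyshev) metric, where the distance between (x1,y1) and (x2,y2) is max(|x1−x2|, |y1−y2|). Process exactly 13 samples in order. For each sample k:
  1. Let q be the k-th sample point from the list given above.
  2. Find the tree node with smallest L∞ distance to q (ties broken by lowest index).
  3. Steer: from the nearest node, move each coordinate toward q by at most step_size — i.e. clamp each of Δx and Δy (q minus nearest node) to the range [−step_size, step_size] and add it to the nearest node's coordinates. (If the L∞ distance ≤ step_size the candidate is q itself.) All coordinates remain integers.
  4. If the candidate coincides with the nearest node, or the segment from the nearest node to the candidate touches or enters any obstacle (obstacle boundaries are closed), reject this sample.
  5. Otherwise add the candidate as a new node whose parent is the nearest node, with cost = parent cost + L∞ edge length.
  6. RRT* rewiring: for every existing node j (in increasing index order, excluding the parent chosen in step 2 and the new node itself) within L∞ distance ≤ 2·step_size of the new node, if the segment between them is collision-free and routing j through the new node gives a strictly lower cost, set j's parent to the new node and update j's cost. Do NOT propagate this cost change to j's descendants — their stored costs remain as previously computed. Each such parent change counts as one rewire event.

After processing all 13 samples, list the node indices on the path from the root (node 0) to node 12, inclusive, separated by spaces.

1. q=(15,7) nearest=0 d=14 new=(4,5) → add node 1 parent=0 cost=3
2. q=(20,2) nearest=1 d=16 new=(7,2) → add node 2 parent=1 cost=6
3. q=(21,2) nearest=2 d=14 new=(10,2) → add node 3 parent=2 cost=9
4. q=(19,7) nearest=3 d=9 new=(13,5) → add node 4 parent=3 cost=12
5. q=(14,5) nearest=4 d=1 new=(14,5) → add node 5 parent=4 cost=13
6. q=(11,7) nearest=4 d=2 new=(11,7) → add node 6 parent=4 cost=14
7. q=(33,4) nearest=5 d=19 new=(17,4) → blocked by [13,20]×[2,4], reject
8. q=(5,1) nearest=2 d=2 new=(5,1) → add node 7 parent=2 cost=8
9. q=(13,8) nearest=6 d=2 new=(13,8) → add node 8 parent=6 cost=16
10. q=(5,8) nearest=1 d=3 new=(5,8) → add node 9 parent=1 cost=6; rewire 6→9 (12<14)
11. q=(8,0) nearest=2 d=2 new=(8,0) → add node 10 parent=2 cost=8
12. q=(25,7) nearest=5 d=11 new=(17,7) → add node 11 parent=5 cost=16
13. q=(6,3) nearest=2 d=1 new=(6,3) → add node 12 parent=2 cost=7

Path: 0 1 2 12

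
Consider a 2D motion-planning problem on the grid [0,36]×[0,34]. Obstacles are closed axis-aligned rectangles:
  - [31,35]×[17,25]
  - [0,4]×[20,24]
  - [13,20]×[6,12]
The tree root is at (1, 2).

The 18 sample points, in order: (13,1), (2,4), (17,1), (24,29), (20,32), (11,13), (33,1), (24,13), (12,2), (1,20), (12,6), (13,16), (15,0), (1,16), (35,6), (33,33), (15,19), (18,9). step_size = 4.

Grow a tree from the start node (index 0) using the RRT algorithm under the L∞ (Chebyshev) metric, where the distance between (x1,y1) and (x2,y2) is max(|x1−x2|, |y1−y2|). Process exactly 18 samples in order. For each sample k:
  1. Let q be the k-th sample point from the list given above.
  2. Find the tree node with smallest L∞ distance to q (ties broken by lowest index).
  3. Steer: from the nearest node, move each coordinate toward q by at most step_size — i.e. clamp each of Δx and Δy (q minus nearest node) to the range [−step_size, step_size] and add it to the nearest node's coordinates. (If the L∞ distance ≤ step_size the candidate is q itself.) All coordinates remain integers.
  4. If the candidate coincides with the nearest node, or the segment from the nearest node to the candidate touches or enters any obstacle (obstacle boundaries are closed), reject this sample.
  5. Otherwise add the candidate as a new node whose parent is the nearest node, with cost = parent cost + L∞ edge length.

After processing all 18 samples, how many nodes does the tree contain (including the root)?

1. q=(13,1) nearest=0 d=12 new=(5,1) → add node 1 parent=0 cost=4
2. q=(2,4) nearest=0 d=2 new=(2,4) → add node 2 parent=0 cost=2
3. q=(17,1) nearest=1 d=12 new=(9,1) → add node 3 parent=1 cost=8
4. q=(24,29) nearest=2 d=25 new=(6,8) → add node 4 parent=2 cost=6
5. q=(20,32) nearest=4 d=24 new=(10,12) → add node 5 parent=4 cost=10
6. q=(11,13) nearest=5 d=1 new=(11,13) → add node 6 parent=5 cost=11
7. q=(33,1) nearest=6 d=22 new=(15,9) → blocked by [13,20]×[6,12], reject
8. q=(24,13) nearest=6 d=13 new=(15,13) → add node 7 parent=6 cost=15
9. q=(12,2) nearest=3 d=3 new=(12,2) → add node 8 parent=3 cost=11
10. q=(1,20) nearest=5 d=9 new=(6,16) → add node 9 parent=5 cost=14
11. q=(12,6) nearest=8 d=4 new=(12,6) → add node 10 parent=8 cost=15
12. q=(13,16) nearest=6 d=3 new=(13,16) → add node 11 parent=6 cost=14
13. q=(15,0) nearest=8 d=3 new=(15,0) → add node 12 parent=8 cost=14
14. q=(1,16) nearest=9 d=5 new=(2,16) → add node 13 parent=9 cost=18
15. q=(35,6) nearest=7 d=20 new=(19,9) → blocked by [13,20]×[6,12], reject
16. q=(33,33) nearest=7 d=20 new=(19,17) → add node 14 parent=7 cost=19
17. q=(15,19) nearest=11 d=3 new=(15,19) → add node 15 parent=11 cost=17
18. q=(18,9) nearest=7 d=4 new=(18,9) → blocked by [13,20]×[6,12], reject

Node count: 16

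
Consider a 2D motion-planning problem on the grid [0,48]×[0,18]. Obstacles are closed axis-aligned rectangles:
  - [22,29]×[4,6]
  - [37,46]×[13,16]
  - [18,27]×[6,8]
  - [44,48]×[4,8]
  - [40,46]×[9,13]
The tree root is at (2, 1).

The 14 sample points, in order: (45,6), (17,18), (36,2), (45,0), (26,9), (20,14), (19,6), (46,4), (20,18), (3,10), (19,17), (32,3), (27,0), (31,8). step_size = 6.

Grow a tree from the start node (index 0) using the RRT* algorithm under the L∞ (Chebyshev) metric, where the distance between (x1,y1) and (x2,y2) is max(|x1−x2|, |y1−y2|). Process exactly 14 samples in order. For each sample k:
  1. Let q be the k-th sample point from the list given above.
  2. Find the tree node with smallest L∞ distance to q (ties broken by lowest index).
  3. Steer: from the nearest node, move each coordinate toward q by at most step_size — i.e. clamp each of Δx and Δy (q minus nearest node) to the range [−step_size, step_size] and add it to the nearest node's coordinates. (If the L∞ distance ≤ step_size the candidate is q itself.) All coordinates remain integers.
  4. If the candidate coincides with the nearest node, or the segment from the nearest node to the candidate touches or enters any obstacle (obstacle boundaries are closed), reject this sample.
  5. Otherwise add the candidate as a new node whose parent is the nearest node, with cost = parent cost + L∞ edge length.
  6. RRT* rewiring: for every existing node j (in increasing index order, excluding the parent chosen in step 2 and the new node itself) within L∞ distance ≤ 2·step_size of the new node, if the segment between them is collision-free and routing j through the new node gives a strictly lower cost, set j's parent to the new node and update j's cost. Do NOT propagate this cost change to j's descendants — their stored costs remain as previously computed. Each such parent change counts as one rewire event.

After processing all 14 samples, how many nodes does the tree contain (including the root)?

Node count: 8

1. q=(45,6) nearest=0 d=43 new=(8,6) → add node 1 parent=0 cost=6
2. q=(17,18) nearest=1 d=12 new=(14,12) → add node 2 parent=1 cost=12
3. q=(36,2) nearest=2 d=22 new=(20,6) → blocked by [18,27]×[6,8], reject
4. q=(45,0) nearest=2 d=31 new=(20,6) → blocked by [18,27]×[6,8], reject
5. q=(26,9) nearest=2 d=12 new=(20,9) → add node 3 parent=2 cost=18
6. q=(20,14) nearest=3 d=5 new=(20,14) → add node 4 parent=3 cost=23
7. q=(19,6) nearest=3 d=3 new=(19,6) → blocked by [18,27]×[6,8], reject
8. q=(46,4) nearest=3 d=26 new=(26,4) → blocked by [22,29]×[4,6], reject
9. q=(20,18) nearest=4 d=4 new=(20,18) → add node 5 parent=4 cost=27
10. q=(3,10) nearest=1 d=5 new=(3,10) → add node 6 parent=1 cost=11
11. q=(19,17) nearest=5 d=1 new=(19,17) → add node 7 parent=5 cost=28
12. q=(32,3) nearest=3 d=12 new=(26,3) → blocked by [22,29]×[4,6], reject
13. q=(27,0) nearest=3 d=9 new=(26,3) → blocked by [22,29]×[4,6], reject
14. q=(31,8) nearest=3 d=11 new=(26,8) → blocked by [18,27]×[6,8], reject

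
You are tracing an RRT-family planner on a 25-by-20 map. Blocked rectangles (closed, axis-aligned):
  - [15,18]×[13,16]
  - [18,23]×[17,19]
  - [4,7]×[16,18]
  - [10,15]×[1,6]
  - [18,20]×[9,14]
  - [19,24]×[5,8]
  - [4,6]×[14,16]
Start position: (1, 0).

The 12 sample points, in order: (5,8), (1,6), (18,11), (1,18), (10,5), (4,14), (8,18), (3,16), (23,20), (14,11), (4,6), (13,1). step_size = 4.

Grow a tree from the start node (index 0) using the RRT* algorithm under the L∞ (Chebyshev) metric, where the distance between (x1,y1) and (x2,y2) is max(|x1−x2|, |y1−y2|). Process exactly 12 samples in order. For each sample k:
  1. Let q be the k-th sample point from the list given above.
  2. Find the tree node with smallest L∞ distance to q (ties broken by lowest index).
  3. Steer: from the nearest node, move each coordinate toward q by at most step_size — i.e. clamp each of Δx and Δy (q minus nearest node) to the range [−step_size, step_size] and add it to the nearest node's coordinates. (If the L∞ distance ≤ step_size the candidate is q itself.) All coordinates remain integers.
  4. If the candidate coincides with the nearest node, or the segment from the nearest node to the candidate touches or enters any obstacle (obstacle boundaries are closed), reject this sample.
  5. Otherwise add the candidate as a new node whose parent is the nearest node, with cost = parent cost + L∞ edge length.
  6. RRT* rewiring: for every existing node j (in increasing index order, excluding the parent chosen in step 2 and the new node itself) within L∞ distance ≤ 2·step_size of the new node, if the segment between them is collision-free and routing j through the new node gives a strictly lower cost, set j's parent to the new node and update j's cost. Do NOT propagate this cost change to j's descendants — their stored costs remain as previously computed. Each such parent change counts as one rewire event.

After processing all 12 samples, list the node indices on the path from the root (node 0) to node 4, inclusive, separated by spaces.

Path: 0 1 3 4

1. q=(5,8) nearest=0 d=8 new=(5,4) → add node 1 parent=0 cost=4
2. q=(1,6) nearest=1 d=4 new=(1,6) → add node 2 parent=1 cost=8
3. q=(18,11) nearest=1 d=13 new=(9,8) → add node 3 parent=1 cost=8
4. q=(1,18) nearest=3 d=10 new=(5,12) → add node 4 parent=3 cost=12
5. q=(10,5) nearest=3 d=3 new=(10,5) → blocked by [10,15]×[1,6], reject
6. q=(4,14) nearest=4 d=2 new=(4,14) → blocked by [4,6]×[14,16], reject
7. q=(8,18) nearest=4 d=6 new=(8,16) → add node 5 parent=4 cost=16
8. q=(3,16) nearest=4 d=4 new=(3,16) → blocked by [4,6]×[14,16], reject
9. q=(23,20) nearest=3 d=14 new=(13,12) → add node 6 parent=3 cost=12
10. q=(14,11) nearest=6 d=1 new=(14,11) → add node 7 parent=6 cost=13
11. q=(4,6) nearest=1 d=2 new=(4,6) → add node 8 parent=1 cost=6
12. q=(13,1) nearest=3 d=7 new=(13,4) → blocked by [10,15]×[1,6], reject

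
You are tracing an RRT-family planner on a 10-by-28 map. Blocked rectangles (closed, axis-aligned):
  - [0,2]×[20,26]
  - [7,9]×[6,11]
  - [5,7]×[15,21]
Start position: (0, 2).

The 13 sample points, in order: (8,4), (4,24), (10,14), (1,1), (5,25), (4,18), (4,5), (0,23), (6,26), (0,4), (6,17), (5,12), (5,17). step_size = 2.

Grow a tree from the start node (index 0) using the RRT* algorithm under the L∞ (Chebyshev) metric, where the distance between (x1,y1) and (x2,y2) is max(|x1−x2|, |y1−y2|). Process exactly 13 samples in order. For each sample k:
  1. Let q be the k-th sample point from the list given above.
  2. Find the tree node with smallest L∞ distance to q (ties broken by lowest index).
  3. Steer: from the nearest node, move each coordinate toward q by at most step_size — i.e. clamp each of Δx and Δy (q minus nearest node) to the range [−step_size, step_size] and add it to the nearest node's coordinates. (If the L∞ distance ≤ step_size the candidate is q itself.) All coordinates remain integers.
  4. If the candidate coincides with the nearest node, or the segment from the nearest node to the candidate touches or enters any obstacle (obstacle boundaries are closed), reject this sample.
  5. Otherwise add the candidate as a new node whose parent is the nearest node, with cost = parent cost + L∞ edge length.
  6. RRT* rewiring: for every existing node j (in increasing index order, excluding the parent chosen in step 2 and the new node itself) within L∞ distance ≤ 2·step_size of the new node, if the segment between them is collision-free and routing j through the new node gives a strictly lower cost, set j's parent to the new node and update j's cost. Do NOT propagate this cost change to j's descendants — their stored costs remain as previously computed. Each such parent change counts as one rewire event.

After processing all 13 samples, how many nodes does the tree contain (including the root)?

1. q=(8,4) nearest=0 d=8 new=(2,4) → add node 1 parent=0 cost=2
2. q=(4,24) nearest=1 d=20 new=(4,6) → add node 2 parent=1 cost=4
3. q=(10,14) nearest=2 d=8 new=(6,8) → add node 3 parent=2 cost=6
4. q=(1,1) nearest=0 d=1 new=(1,1) → add node 4 parent=0 cost=1
5. q=(5,25) nearest=3 d=17 new=(5,10) → add node 5 parent=3 cost=8
6. q=(4,18) nearest=5 d=8 new=(4,12) → add node 6 parent=5 cost=10
7. q=(4,5) nearest=2 d=1 new=(4,5) → add node 7 parent=2 cost=5
8. q=(0,23) nearest=6 d=11 new=(2,14) → add node 8 parent=6 cost=12
9. q=(6,26) nearest=8 d=12 new=(4,16) → add node 9 parent=8 cost=14
10. q=(0,4) nearest=0 d=2 new=(0,4) → add node 10 parent=0 cost=2
11. q=(6,17) nearest=9 d=2 new=(6,17) → blocked by [5,7]×[15,21], reject
12. q=(5,12) nearest=6 d=1 new=(5,12) → add node 11 parent=6 cost=11
13. q=(5,17) nearest=9 d=1 new=(5,17) → blocked by [5,7]×[15,21], reject

Node count: 12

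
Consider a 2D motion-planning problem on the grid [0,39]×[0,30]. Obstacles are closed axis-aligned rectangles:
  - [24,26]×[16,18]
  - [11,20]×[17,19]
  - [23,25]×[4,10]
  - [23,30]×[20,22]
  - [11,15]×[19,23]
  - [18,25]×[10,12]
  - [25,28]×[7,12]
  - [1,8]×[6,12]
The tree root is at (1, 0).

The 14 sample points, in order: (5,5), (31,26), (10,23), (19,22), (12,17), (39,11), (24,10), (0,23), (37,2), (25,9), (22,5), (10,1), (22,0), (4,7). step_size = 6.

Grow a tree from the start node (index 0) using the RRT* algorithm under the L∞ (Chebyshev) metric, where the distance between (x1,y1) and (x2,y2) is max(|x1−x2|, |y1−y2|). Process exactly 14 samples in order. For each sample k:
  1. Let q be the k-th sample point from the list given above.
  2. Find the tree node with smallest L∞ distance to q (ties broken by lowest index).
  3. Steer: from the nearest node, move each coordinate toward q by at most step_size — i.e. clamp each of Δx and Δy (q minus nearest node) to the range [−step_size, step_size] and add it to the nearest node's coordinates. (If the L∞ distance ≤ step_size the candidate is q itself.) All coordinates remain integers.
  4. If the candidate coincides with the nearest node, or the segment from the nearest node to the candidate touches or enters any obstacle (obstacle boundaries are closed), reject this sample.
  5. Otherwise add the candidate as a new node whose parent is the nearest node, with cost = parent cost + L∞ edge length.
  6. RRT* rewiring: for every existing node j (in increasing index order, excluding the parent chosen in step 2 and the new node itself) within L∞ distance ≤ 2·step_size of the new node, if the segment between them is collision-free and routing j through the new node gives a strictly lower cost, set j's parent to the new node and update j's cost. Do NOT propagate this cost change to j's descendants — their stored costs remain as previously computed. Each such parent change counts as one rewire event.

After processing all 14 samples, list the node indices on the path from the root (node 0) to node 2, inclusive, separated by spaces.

1. q=(5,5) nearest=0 d=5 new=(5,5) → add node 1 parent=0 cost=5
2. q=(31,26) nearest=1 d=26 new=(11,11) → blocked by [1,8]×[6,12], reject
3. q=(10,23) nearest=1 d=18 new=(10,11) → blocked by [1,8]×[6,12], reject
4. q=(19,22) nearest=1 d=17 new=(11,11) → blocked by [1,8]×[6,12], reject
5. q=(12,17) nearest=1 d=12 new=(11,11) → blocked by [1,8]×[6,12], reject
6. q=(39,11) nearest=1 d=34 new=(11,11) → blocked by [1,8]×[6,12], reject
7. q=(24,10) nearest=1 d=19 new=(11,10) → blocked by [1,8]×[6,12], reject
8. q=(0,23) nearest=1 d=18 new=(0,11) → blocked by [1,8]×[6,12], reject
9. q=(37,2) nearest=1 d=32 new=(11,2) → add node 2 parent=1 cost=11
10. q=(25,9) nearest=2 d=14 new=(17,8) → add node 3 parent=2 cost=17
11. q=(22,5) nearest=3 d=5 new=(22,5) → add node 4 parent=3 cost=22
12. q=(10,1) nearest=2 d=1 new=(10,1) → add node 5 parent=2 cost=12
13. q=(22,0) nearest=4 d=5 new=(22,0) → add node 6 parent=4 cost=27
14. q=(4,7) nearest=1 d=2 new=(4,7) → blocked by [1,8]×[6,12], reject

Path: 0 1 2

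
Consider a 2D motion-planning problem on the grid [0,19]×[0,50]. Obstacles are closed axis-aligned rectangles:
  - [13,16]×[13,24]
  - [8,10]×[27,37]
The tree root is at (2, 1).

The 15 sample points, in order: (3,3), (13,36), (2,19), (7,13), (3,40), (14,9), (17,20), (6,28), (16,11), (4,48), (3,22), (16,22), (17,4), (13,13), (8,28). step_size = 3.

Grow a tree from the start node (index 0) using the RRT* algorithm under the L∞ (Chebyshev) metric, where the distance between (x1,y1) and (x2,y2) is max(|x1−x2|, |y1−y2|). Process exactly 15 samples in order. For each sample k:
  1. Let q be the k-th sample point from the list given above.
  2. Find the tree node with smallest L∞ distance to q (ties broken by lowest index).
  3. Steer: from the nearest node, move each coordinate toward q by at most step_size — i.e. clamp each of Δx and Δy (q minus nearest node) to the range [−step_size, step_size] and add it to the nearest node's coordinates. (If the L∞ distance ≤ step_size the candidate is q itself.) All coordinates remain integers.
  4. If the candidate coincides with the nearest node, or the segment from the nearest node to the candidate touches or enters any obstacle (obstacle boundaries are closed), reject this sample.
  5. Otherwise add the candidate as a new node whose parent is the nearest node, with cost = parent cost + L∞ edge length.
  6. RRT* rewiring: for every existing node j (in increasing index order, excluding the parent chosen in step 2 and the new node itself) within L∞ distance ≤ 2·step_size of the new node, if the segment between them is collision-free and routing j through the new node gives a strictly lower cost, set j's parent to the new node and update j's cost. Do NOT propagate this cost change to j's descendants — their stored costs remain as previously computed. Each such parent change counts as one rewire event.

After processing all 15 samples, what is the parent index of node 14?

Parent of node 14: 11

1. q=(3,3) nearest=0 d=2 new=(3,3) → add node 1 parent=0 cost=2
2. q=(13,36) nearest=1 d=33 new=(6,6) → add node 2 parent=1 cost=5
3. q=(2,19) nearest=2 d=13 new=(3,9) → add node 3 parent=2 cost=8
4. q=(7,13) nearest=3 d=4 new=(6,12) → add node 4 parent=3 cost=11
5. q=(3,40) nearest=4 d=28 new=(3,15) → add node 5 parent=4 cost=14
6. q=(14,9) nearest=2 d=8 new=(9,9) → add node 6 parent=2 cost=8
7. q=(17,20) nearest=4 d=11 new=(9,15) → add node 7 parent=4 cost=14
8. q=(6,28) nearest=5 d=13 new=(6,18) → add node 8 parent=5 cost=17
9. q=(16,11) nearest=6 d=7 new=(12,11) → add node 9 parent=6 cost=11
10. q=(4,48) nearest=8 d=30 new=(4,21) → add node 10 parent=8 cost=20
11. q=(3,22) nearest=10 d=1 new=(3,22) → add node 11 parent=10 cost=21
12. q=(16,22) nearest=7 d=7 new=(12,18) → add node 12 parent=7 cost=17
13. q=(17,4) nearest=9 d=7 new=(15,8) → add node 13 parent=9 cost=14
14. q=(13,13) nearest=9 d=2 new=(13,13) → blocked by [13,16]×[13,24], reject
15. q=(8,28) nearest=11 d=6 new=(6,25) → add node 14 parent=11 cost=24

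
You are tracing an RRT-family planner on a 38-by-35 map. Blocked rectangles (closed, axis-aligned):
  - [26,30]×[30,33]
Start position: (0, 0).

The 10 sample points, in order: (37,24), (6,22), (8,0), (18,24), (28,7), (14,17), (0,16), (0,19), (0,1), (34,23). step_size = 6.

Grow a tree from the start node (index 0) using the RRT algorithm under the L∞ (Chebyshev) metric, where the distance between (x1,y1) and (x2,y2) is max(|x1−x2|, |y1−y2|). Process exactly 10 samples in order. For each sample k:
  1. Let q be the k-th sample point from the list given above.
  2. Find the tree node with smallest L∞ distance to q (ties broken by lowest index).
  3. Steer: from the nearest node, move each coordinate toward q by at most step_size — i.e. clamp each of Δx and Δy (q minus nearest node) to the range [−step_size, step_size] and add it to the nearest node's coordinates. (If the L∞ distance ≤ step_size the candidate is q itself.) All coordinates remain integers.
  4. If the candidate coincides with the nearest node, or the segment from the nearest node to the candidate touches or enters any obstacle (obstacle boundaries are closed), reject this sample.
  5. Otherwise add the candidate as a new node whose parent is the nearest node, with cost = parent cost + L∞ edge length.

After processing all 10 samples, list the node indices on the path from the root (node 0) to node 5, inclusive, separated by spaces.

Path: 0 1 2 4 5

1. q=(37,24) nearest=0 d=37 new=(6,6) → add node 1 parent=0 cost=6
2. q=(6,22) nearest=1 d=16 new=(6,12) → add node 2 parent=1 cost=12
3. q=(8,0) nearest=1 d=6 new=(8,0) → add node 3 parent=1 cost=12
4. q=(18,24) nearest=2 d=12 new=(12,18) → add node 4 parent=2 cost=18
5. q=(28,7) nearest=4 d=16 new=(18,12) → add node 5 parent=4 cost=24
6. q=(14,17) nearest=4 d=2 new=(14,17) → add node 6 parent=4 cost=20
7. q=(0,16) nearest=2 d=6 new=(0,16) → add node 7 parent=2 cost=18
8. q=(0,19) nearest=7 d=3 new=(0,19) → add node 8 parent=7 cost=21
9. q=(0,1) nearest=0 d=1 new=(0,1) → add node 9 parent=0 cost=1
10. q=(34,23) nearest=5 d=16 new=(24,18) → add node 10 parent=5 cost=30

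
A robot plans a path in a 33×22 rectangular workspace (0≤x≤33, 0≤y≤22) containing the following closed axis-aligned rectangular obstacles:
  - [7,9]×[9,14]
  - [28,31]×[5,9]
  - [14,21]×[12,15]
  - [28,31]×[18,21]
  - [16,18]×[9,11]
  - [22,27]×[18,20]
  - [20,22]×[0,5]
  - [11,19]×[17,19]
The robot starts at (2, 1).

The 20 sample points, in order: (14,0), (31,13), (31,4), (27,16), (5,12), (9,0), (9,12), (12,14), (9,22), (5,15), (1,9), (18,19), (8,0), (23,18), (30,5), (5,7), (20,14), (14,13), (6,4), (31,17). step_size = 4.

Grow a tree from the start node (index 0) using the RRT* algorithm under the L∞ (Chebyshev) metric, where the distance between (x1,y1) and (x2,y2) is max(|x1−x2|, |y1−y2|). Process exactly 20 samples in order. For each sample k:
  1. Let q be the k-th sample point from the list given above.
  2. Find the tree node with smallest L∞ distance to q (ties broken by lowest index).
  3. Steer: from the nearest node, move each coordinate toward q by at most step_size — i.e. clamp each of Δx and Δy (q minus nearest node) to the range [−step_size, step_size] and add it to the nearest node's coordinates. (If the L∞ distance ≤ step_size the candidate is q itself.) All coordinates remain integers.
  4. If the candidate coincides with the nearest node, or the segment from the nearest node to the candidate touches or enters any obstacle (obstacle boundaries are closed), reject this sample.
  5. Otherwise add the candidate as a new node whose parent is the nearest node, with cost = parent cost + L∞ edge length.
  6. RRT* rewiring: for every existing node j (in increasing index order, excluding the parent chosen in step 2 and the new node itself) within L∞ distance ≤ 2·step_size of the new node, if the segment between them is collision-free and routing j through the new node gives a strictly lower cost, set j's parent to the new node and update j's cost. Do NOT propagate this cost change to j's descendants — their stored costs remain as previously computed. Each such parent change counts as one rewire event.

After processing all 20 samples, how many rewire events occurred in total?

Rewire events: 1

1. q=(14,0) nearest=0 d=12 new=(6,0) → add node 1 parent=0 cost=4
2. q=(31,13) nearest=1 d=25 new=(10,4) → add node 2 parent=1 cost=8
3. q=(31,4) nearest=2 d=21 new=(14,4) → add node 3 parent=2 cost=12
4. q=(27,16) nearest=3 d=13 new=(18,8) → add node 4 parent=3 cost=16
5. q=(5,12) nearest=2 d=8 new=(6,8) → add node 5 parent=2 cost=12
6. q=(9,0) nearest=1 d=3 new=(9,0) → add node 6 parent=1 cost=7
7. q=(9,12) nearest=5 d=4 new=(9,12) → blocked by [7,9]×[9,14], reject
8. q=(12,14) nearest=4 d=6 new=(14,12) → blocked by [14,21]×[12,15], reject
9. q=(9,22) nearest=4 d=14 new=(14,12) → blocked by [14,21]×[12,15], reject
10. q=(5,15) nearest=5 d=7 new=(5,12) → add node 7 parent=5 cost=16
11. q=(1,9) nearest=7 d=4 new=(1,9) → add node 8 parent=7 cost=20
12. q=(18,19) nearest=4 d=11 new=(18,12) → blocked by [14,21]×[12,15], reject
13. q=(8,0) nearest=6 d=1 new=(8,0) → add node 9 parent=6 cost=8
14. q=(23,18) nearest=4 d=10 new=(22,12) → add node 10 parent=4 cost=20
15. q=(30,5) nearest=10 d=8 new=(26,8) → add node 11 parent=10 cost=24
16. q=(5,7) nearest=5 d=1 new=(5,7) → add node 12 parent=5 cost=13; rewire 8→12 (17<20)
17. q=(20,14) nearest=10 d=2 new=(20,14) → blocked by [14,21]×[12,15], reject
18. q=(14,13) nearest=4 d=5 new=(14,12) → blocked by [14,21]×[12,15], reject
19. q=(6,4) nearest=12 d=3 new=(6,4) → add node 13 parent=12 cost=16
20. q=(31,17) nearest=10 d=9 new=(26,16) → add node 14 parent=10 cost=24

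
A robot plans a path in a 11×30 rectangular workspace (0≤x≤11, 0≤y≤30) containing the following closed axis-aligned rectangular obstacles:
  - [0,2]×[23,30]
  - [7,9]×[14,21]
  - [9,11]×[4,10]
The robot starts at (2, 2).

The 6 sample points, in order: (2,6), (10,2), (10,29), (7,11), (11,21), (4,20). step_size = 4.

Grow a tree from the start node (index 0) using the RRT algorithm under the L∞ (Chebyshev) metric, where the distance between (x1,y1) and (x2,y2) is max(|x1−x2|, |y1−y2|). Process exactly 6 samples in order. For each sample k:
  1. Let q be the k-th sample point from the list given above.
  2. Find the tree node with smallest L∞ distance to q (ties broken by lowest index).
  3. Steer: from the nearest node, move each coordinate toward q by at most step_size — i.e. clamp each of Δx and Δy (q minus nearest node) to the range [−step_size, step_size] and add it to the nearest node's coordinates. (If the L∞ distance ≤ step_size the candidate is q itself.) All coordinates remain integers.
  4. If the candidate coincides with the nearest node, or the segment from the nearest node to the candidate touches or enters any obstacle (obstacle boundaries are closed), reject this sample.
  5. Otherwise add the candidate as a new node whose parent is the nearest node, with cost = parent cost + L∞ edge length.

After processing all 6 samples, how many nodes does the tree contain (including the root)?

Node count: 6

1. q=(2,6) nearest=0 d=4 new=(2,6) → add node 1 parent=0 cost=4
2. q=(10,2) nearest=0 d=8 new=(6,2) → add node 2 parent=0 cost=4
3. q=(10,29) nearest=1 d=23 new=(6,10) → add node 3 parent=1 cost=8
4. q=(7,11) nearest=3 d=1 new=(7,11) → add node 4 parent=3 cost=9
5. q=(11,21) nearest=4 d=10 new=(11,15) → add node 5 parent=4 cost=13
6. q=(4,20) nearest=5 d=7 new=(7,19) → blocked by [7,9]×[14,21], reject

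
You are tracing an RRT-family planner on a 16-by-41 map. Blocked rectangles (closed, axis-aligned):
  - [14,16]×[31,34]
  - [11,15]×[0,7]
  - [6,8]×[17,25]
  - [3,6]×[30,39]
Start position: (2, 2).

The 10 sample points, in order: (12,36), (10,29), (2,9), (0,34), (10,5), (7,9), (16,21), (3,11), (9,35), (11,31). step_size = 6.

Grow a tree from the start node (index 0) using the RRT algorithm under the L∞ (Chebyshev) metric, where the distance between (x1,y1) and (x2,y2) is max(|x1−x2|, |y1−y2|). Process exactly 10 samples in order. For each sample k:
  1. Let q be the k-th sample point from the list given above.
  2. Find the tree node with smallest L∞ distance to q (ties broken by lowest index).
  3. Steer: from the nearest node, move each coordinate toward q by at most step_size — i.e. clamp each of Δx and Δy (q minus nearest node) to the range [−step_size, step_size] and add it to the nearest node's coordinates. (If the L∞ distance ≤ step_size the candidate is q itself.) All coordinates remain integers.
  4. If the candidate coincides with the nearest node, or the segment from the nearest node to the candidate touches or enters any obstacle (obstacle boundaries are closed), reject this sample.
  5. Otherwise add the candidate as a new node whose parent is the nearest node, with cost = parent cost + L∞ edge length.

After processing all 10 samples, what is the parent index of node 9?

Parent of node 9: 8

1. q=(12,36) nearest=0 d=34 new=(8,8) → add node 1 parent=0 cost=6
2. q=(10,29) nearest=1 d=21 new=(10,14) → add node 2 parent=1 cost=12
3. q=(2,9) nearest=1 d=6 new=(2,9) → add node 3 parent=1 cost=12
4. q=(0,34) nearest=2 d=20 new=(4,20) → blocked by [6,8]×[17,25], reject
5. q=(10,5) nearest=1 d=3 new=(10,5) → add node 4 parent=1 cost=9
6. q=(7,9) nearest=1 d=1 new=(7,9) → add node 5 parent=1 cost=7
7. q=(16,21) nearest=2 d=7 new=(16,20) → add node 6 parent=2 cost=18
8. q=(3,11) nearest=3 d=2 new=(3,11) → add node 7 parent=3 cost=14
9. q=(9,35) nearest=6 d=15 new=(10,26) → add node 8 parent=6 cost=24
10. q=(11,31) nearest=8 d=5 new=(11,31) → add node 9 parent=8 cost=29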